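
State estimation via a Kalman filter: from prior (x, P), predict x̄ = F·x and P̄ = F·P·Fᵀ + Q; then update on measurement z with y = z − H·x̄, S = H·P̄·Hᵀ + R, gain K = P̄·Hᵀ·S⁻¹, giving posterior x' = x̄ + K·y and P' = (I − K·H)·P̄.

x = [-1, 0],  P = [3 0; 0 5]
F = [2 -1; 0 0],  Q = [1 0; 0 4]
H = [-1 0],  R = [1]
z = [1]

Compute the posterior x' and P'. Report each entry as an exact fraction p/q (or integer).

x' = [-20/19, 0]
P' = [18/19 0; 0 4]

x̄ = F·x = [-2, 0]
P̄ = F·P·Fᵀ + Q = [18 0; 0 4]
y = z − H·x̄ = [-1]
S = H·P̄·Hᵀ + R = [19]
K = P̄·Hᵀ·S⁻¹ = [-18/19; 0]
x' = x̄ + K·y = [-20/19, 0]
P' = (I − K·H)·P̄ = [18/19 0; 0 4]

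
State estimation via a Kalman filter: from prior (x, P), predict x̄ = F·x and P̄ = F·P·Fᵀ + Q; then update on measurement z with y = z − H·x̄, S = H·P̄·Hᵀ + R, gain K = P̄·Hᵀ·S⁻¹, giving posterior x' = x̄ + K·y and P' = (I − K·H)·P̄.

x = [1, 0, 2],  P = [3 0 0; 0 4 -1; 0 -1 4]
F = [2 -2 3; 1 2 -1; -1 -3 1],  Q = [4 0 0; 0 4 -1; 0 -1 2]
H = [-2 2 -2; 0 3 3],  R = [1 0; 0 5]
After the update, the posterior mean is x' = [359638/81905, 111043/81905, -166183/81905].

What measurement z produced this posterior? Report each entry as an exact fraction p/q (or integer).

z = [-2, -2]

x̄ = F·x = [8, -1, 1]
P̄ = F·P·Fᵀ + Q = [80 -30 41; -30 31 -37; 41 -37 51]
S = H·P̄·Hᵀ + R = [1513 -186; -186 77]
K = P̄·Hᵀ·S⁻¹ = [-17116/81905 -6243/81905; 11744/81905 9222/81905; -12054/81905 15558/81905]
x' − x̄ = [-295602/81905, 192948/81905, -248088/81905] = K·y
y = (KᵀK)⁻¹·Kᵀ·(x' − x̄) = [18, -2]
z = y + H·x̄ = [18, -2] + [-20, 0] = [-2, -2]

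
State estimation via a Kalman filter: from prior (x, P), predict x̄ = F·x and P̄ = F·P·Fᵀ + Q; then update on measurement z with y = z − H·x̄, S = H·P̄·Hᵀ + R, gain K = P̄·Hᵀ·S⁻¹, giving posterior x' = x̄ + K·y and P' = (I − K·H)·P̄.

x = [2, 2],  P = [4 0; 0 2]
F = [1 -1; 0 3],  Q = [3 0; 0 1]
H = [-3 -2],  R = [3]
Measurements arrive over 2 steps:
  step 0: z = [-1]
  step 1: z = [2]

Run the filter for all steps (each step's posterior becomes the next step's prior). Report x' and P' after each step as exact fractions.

step 0: x' = [-15/8, 7/2], P' = [567/88 -207/22; -207/22 159/11]
step 1: x' = [-15839/4639, 20027/4639], P' = [178269/4639 -269388/4639; -269388/4639 410340/4639]

step 0: x̄ = F·x = [0, 6]
step 0: P̄ = F·P·Fᵀ + Q = [9 -6; -6 19]
step 0: y = z − H·x̄ = [11]
step 0: S = H·P̄·Hᵀ + R = [88]
step 0: K = P̄·Hᵀ·S⁻¹ = [-15/88; -5/22]
step 0: x' = x̄ + K·y = [-15/8, 7/2]
step 0: P' = (I − K·H)·P̄ = [567/88 -207/22; -207/22 159/11]
step 1: x̄ = F·x = [-43/8, 21/2]
step 1: P̄ = F·P·Fᵀ + Q = [3759/88 -1575/22; -1575/22 1442/11]
step 1: y = z − H·x̄ = [55/8]
step 1: S = H·P̄·Hᵀ + R = [4639/88]
step 1: K = P̄·Hᵀ·S⁻¹ = [1323/4639; -4172/4639]
step 1: x' = x̄ + K·y = [-15839/4639, 20027/4639]
step 1: P' = (I − K·H)·P̄ = [178269/4639 -269388/4639; -269388/4639 410340/4639]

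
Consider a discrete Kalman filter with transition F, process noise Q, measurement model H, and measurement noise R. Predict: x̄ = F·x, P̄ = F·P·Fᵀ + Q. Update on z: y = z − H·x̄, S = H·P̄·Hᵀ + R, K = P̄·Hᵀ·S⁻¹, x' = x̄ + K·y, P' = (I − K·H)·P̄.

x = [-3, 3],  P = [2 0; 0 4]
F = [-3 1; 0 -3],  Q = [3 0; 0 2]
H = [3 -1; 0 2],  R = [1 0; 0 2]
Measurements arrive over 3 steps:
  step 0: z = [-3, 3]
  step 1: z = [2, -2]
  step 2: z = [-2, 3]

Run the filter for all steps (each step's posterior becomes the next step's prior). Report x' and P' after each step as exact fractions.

step 0: x' = [-3369/7460, 5601/3730], P' = [2443/14920 1203/7460; 1203/7460 1823/3730]
step 1: x' = [2700873/7703851, -8910893/7703851], P' = [1203731/7703851 1143906/7703851; 1143906/7703851 3527852/7703851]
step 2: x' = [-756899420/3798921313, 5963821819/3798921313], P' = [592697216/3798921313 561799266/3798921313; 561799266/3798921313 1733421374/3798921313]

step 0: x̄ = F·x = [12, -9]
step 0: P̄ = F·P·Fᵀ + Q = [25 -12; -12 38]
step 0: y = z − H·x̄ = [-48, 21]
step 0: S = H·P̄·Hᵀ + R = [336 -148; -148 154]
step 0: K = P̄·Hᵀ·S⁻¹ = [4923/14920 1203/7460; -37/7460 1823/3730]
step 0: x' = x̄ + K·y = [-3369/7460, 5601/3730]
step 0: P' = (I − K·H)·P̄ = [2443/14920 1203/7460; 1203/7460 1823/3730]
step 1: x̄ = F·x = [21309/7460, -16803/3730]
step 1: P̄ = F·P·Fᵀ + Q = [59603/14920 -111/7460; -111/7460 23867/3730]
step 1: y = z − H·x̄ = [-82613/7460, 13073/1865]
step 1: S = H·P̄·Hᵀ + R = [648147/14920 -48067/3730; -48067/3730 51464/1865]
step 1: K = P̄·Hᵀ·S⁻¹ = [2467287/7703851 1143906/7703851; -96134/7703851 3527852/7703851]
step 1: x' = x̄ + K·y = [2700873/7703851, -8910893/7703851]
step 1: P' = (I − K·H)·P̄ = [1203731/7703851 1143906/7703851; 1143906/7703851 3527852/7703851]
step 2: x̄ = F·x = [-17013512/7703851, 26732679/7703851]
step 2: P̄ = F·P·Fᵀ + Q = [30609548/7703851 -288402/7703851; -288402/7703851 47158370/7703851]
step 2: y = z − H·x̄ = [62365513/7703851, -30353805/7703851]
step 2: S = H·P̄·Hᵀ + R = [332078565/7703851 -96047152/7703851; -96047152/7703851 204041182/7703851]
step 2: K = P̄·Hᵀ·S⁻¹ = [1216292382/3798921313 561799266/3798921313; -48023576/3798921313 1733421374/3798921313]
step 2: x' = x̄ + K·y = [-756899420/3798921313, 5963821819/3798921313]
step 2: P' = (I − K·H)·P̄ = [592697216/3798921313 561799266/3798921313; 561799266/3798921313 1733421374/3798921313]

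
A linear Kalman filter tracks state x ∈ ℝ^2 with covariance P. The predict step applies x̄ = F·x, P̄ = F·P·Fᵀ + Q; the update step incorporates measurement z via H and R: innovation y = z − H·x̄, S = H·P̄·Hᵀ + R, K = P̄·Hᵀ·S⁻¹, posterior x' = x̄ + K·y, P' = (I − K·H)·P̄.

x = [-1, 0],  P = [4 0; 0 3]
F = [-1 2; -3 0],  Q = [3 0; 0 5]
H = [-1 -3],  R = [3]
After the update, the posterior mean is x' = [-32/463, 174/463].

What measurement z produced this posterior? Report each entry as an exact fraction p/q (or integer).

x̄ = F·x = [1, 3]
P̄ = F·P·Fᵀ + Q = [19 12; 12 41]
S = H·P̄·Hᵀ + R = [463]
K = P̄·Hᵀ·S⁻¹ = [-55/463; -135/463]
x' − x̄ = [-495/463, -1215/463] = K·y
y = (KᵀK)⁻¹·Kᵀ·(x' − x̄) = [9]
z = y + H·x̄ = [9] + [-10] = [-1]

z = [-1]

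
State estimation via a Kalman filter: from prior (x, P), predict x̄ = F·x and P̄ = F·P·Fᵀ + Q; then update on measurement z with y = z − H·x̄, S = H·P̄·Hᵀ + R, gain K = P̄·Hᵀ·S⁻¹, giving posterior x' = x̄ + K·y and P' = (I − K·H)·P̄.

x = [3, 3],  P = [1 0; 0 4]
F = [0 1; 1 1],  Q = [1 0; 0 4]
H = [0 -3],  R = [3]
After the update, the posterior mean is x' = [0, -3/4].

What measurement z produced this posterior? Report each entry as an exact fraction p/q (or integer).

x̄ = F·x = [3, 6]
P̄ = F·P·Fᵀ + Q = [5 4; 4 9]
S = H·P̄·Hᵀ + R = [84]
K = P̄·Hᵀ·S⁻¹ = [-1/7; -9/28]
x' − x̄ = [-3, -27/4] = K·y
y = (KᵀK)⁻¹·Kᵀ·(x' − x̄) = [21]
z = y + H·x̄ = [21] + [-18] = [3]

z = [3]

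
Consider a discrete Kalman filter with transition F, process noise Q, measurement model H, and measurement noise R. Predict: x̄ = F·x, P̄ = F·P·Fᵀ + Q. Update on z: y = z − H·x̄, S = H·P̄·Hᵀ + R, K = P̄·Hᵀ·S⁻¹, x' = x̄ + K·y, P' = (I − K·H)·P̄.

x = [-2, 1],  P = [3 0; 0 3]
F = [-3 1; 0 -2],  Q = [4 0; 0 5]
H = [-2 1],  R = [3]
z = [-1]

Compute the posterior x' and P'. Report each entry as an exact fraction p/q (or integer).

x' = [5/6, 5/12]
P' = [161/45 533/90; 533/90 2219/180]

x̄ = F·x = [7, -2]
P̄ = F·P·Fᵀ + Q = [34 -6; -6 17]
y = z − H·x̄ = [15]
S = H·P̄·Hᵀ + R = [180]
K = P̄·Hᵀ·S⁻¹ = [-37/90; 29/180]
x' = x̄ + K·y = [5/6, 5/12]
P' = (I − K·H)·P̄ = [161/45 533/90; 533/90 2219/180]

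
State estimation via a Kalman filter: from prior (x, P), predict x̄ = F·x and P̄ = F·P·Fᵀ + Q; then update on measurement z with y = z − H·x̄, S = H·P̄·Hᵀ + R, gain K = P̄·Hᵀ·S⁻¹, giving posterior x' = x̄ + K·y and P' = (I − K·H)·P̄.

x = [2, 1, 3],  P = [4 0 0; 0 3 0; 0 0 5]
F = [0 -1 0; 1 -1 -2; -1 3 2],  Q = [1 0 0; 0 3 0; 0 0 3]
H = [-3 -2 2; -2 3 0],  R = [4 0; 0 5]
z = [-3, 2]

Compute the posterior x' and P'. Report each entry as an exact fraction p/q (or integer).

x̄ = F·x = [-1, -5, 7]
P̄ = F·P·Fᵀ + Q = [4 3 -9; 3 30 -33; -9 -33 54]
y = z − H·x̄ = [-30, 15]
S = H·P̄·Hᵀ + R = [784 -333; -333 255]
K = P̄·Hᵀ·S⁻¹ = [-2949/29677 -11204/89031; -2151/29677 6967/29677; 8094/29677 1143/29677]
x' = x̄ + K·y = [47/503, 350/503, -304/503]
P' = (I − K·H)·P̄ = [48836/89031 4628/29677 23148/29677; 4628/29677 14697/29677 17337/29677; 23148/29677 17337/29677 68247/29677]

x' = [47/503, 350/503, -304/503]
P' = [48836/89031 4628/29677 23148/29677; 4628/29677 14697/29677 17337/29677; 23148/29677 17337/29677 68247/29677]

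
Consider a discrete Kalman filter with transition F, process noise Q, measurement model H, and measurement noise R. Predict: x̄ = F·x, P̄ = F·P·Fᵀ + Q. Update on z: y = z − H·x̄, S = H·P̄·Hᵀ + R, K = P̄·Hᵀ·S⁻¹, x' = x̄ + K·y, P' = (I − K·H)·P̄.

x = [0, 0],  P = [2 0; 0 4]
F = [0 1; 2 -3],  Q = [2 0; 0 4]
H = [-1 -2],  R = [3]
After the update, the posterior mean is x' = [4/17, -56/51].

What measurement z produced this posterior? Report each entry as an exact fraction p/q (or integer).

x̄ = F·x = [0, 0]
P̄ = F·P·Fᵀ + Q = [6 -12; -12 48]
S = H·P̄·Hᵀ + R = [153]
K = P̄·Hᵀ·S⁻¹ = [2/17; -28/51]
x' − x̄ = [4/17, -56/51] = K·y
y = (KᵀK)⁻¹·Kᵀ·(x' − x̄) = [2]
z = y + H·x̄ = [2] + [0] = [2]

z = [2]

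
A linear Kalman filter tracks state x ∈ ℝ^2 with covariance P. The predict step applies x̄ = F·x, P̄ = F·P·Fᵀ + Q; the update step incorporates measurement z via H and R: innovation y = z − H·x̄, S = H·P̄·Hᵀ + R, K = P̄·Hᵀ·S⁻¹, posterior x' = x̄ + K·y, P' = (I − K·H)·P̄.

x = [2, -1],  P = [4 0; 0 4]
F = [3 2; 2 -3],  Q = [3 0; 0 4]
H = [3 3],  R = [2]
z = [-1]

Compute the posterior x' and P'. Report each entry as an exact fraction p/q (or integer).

x' = [-146/91, 185/143]
P' = [2530/91 -360/13; -360/13 3976/143]

x̄ = F·x = [4, 7]
P̄ = F·P·Fᵀ + Q = [55 0; 0 56]
y = z − H·x̄ = [-34]
S = H·P̄·Hᵀ + R = [1001]
K = P̄·Hᵀ·S⁻¹ = [15/91; 24/143]
x' = x̄ + K·y = [-146/91, 185/143]
P' = (I − K·H)·P̄ = [2530/91 -360/13; -360/13 3976/143]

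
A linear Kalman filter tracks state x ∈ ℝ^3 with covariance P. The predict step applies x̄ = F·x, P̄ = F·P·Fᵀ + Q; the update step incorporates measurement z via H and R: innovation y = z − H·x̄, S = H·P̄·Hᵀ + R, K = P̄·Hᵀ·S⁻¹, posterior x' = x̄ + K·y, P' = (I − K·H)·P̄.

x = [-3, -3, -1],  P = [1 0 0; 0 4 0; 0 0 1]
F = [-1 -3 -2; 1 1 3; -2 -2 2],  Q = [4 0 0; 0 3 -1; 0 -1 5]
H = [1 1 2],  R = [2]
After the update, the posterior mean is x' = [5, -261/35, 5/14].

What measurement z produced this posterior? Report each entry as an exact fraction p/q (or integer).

x̄ = F·x = [14, -9, 10]
P̄ = F·P·Fᵀ + Q = [45 -19 22; -19 17 -5; 22 -5 29]
S = H·P̄·Hᵀ + R = [210]
K = P̄·Hᵀ·S⁻¹ = [1/3; -2/35; 5/14]
x' − x̄ = [-9, 54/35, -135/14] = K·y
y = (KᵀK)⁻¹·Kᵀ·(x' − x̄) = [-27]
z = y + H·x̄ = [-27] + [25] = [-2]

z = [-2]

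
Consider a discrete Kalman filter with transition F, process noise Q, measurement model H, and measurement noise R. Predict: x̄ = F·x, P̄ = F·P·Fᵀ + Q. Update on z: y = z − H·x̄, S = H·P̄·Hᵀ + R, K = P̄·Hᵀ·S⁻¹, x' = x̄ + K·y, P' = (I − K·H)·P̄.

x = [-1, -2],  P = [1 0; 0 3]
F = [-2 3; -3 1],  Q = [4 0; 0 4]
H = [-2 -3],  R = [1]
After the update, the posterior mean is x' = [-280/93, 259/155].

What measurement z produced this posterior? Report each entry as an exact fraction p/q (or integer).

z = [1]

x̄ = F·x = [-4, 1]
P̄ = F·P·Fᵀ + Q = [35 15; 15 16]
S = H·P̄·Hᵀ + R = [465]
K = P̄·Hᵀ·S⁻¹ = [-23/93; -26/155]
x' − x̄ = [92/93, 104/155] = K·y
y = (KᵀK)⁻¹·Kᵀ·(x' − x̄) = [-4]
z = y + H·x̄ = [-4] + [5] = [1]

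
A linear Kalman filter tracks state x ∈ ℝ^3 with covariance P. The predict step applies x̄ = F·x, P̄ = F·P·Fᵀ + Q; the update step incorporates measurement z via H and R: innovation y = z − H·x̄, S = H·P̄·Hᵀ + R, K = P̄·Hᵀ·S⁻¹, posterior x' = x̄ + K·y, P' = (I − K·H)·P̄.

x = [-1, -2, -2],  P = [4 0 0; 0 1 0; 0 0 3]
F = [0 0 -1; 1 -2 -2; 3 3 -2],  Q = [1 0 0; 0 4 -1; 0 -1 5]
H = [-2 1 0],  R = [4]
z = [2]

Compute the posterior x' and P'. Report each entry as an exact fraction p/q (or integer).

x' = [21/10, 32/5, -21/4]
P' = [19/5 36/5 13/2; 36/5 84/5 14; 13/2 14 243/4]

x̄ = F·x = [2, 7, -5]
P̄ = F·P·Fᵀ + Q = [4 6 6; 6 24 17; 6 17 62]
y = z − H·x̄ = [-1]
S = H·P̄·Hᵀ + R = [20]
K = P̄·Hᵀ·S⁻¹ = [-1/10; 3/5; 1/4]
x' = x̄ + K·y = [21/10, 32/5, -21/4]
P' = (I − K·H)·P̄ = [19/5 36/5 13/2; 36/5 84/5 14; 13/2 14 243/4]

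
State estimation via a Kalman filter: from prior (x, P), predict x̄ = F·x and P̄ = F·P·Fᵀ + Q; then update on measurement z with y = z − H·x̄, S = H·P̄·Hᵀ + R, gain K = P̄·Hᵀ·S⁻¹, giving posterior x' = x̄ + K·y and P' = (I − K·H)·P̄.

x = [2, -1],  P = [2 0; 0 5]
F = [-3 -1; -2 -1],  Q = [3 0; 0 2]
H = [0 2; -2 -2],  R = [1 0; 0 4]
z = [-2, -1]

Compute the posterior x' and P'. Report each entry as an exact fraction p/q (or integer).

x' = [19/24, -7/9]
P' = [59/60 -7/45; -7/45 29/135]

x̄ = F·x = [-5, -3]
P̄ = F·P·Fᵀ + Q = [26 17; 17 15]
y = z − H·x̄ = [4, -17]
S = H·P̄·Hᵀ + R = [61 -128; -128 304]
K = P̄·Hᵀ·S⁻¹ = [-14/45 -149/360; 58/135 -4/135]
x' = x̄ + K·y = [19/24, -7/9]
P' = (I − K·H)·P̄ = [59/60 -7/45; -7/45 29/135]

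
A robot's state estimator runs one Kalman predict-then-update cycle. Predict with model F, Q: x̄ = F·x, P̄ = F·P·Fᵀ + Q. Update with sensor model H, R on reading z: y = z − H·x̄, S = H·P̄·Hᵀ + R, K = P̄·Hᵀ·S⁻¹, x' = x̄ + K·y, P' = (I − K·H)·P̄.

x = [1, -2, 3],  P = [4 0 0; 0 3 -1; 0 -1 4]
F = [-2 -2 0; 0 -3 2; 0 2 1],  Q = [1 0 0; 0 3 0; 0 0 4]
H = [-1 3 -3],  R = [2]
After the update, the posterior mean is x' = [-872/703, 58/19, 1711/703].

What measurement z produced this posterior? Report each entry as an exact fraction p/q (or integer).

x̄ = F·x = [2, 12, -1]
P̄ = F·P·Fᵀ + Q = [29 22 -10; 22 58 -11; -10 -11 16]
S = H·P̄·Hᵀ + R = [703]
K = P̄·Hᵀ·S⁻¹ = [67/703; 5/19; -71/703]
x' − x̄ = [-2278/703, -170/19, 2414/703] = K·y
y = (KᵀK)⁻¹·Kᵀ·(x' − x̄) = [-34]
z = y + H·x̄ = [-34] + [37] = [3]

z = [3]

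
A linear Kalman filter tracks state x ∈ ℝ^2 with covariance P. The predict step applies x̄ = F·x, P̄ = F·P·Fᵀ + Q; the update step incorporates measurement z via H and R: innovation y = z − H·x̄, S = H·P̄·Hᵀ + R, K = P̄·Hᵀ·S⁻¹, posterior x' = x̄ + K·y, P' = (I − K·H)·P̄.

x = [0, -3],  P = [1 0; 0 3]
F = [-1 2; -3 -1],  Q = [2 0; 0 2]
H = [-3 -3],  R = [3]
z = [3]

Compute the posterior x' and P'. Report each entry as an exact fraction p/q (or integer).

x̄ = F·x = [-6, 3]
P̄ = F·P·Fᵀ + Q = [15 -3; -3 14]
y = z − H·x̄ = [-6]
S = H·P̄·Hᵀ + R = [210]
K = P̄·Hᵀ·S⁻¹ = [-6/35; -11/70]
x' = x̄ + K·y = [-174/35, 138/35]
P' = (I − K·H)·P̄ = [309/35 -303/35; -303/35 617/70]

x' = [-174/35, 138/35]
P' = [309/35 -303/35; -303/35 617/70]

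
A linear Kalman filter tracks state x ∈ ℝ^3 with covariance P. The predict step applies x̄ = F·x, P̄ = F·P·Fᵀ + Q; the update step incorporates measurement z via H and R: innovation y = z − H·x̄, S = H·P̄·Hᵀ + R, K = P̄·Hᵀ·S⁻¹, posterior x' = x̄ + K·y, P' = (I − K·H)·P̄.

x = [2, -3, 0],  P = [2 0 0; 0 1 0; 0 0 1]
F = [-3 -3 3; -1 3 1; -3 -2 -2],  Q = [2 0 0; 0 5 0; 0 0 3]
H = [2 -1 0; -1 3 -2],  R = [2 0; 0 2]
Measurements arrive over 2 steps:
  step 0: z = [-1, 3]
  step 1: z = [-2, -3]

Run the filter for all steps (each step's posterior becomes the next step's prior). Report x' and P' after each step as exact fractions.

step 0: x̄ = F·x = [3, -11, 0]
step 0: P̄ = F·P·Fᵀ + Q = [38 0 18; 0 17 -2; 18 -2 29]
step 0: y = z − H·x̄ = [-18, 39]
step 0: S = H·P̄·Hᵀ + R = [171 -203; -203 405]
step 0: K = P̄·Hᵀ·S⁻¹ = [7879/14023 1387/14023; 2140/14023 2977/14023; -628/14023 -3154/14023]
step 0: x' = x̄ + K·y = [-45660/14023, -76670/14023, -111702/14023]
step 0: P' = (I − K·H)·P̄ = [36708/14023 57658/14023 66746/14023; 57658/14023 111036/14023 134748/14023; 66746/14023 134748/14023 171903/14023]
step 1: x̄ = F·x = [31884/14023, -296052/14023, 513724/14023]
step 1: P̄ = F·P·Fᵀ + Q = [315821/14023 -311427/14023 629802/14023; -311427/14023 1607098/14023 -2448234/14023; 629802/14023 -2448234/14023 4075029/14023]
step 1: y = z − H·x̄ = [-387866/14023, 1905419/14023]
step 1: S = H·P̄·Hᵀ + R = [4144136/14023 -15048601/14023; -15048601/14023 64874443/14023]
step 1: K = P̄·Hᵀ·S⁻¹ = [1669650707/3022757089 270363411/3022757089; 446293211/3022757089 570824024/3022757089; -150336936/3022757089 -786180078/3022757089]
step 1: x' = x̄ + K·y = [-2572029799/3022757089, 1402246074/3022757089, 8070383710/3022757089]
step 1: P' = (I − K·H)·P̄ = [4177923324/3022757089 5016545234/3022757089 5165492778/3022757089; 5016545234/3022757089 9140504046/3022757089 10631659428/3022757089; 5165492778/3022757089 10631659428/3022757089 14150922831/3022757089]

step 0: x' = [-45660/14023, -76670/14023, -111702/14023], P' = [36708/14023 57658/14023 66746/14023; 57658/14023 111036/14023 134748/14023; 66746/14023 134748/14023 171903/14023]
step 1: x' = [-2572029799/3022757089, 1402246074/3022757089, 8070383710/3022757089], P' = [4177923324/3022757089 5016545234/3022757089 5165492778/3022757089; 5016545234/3022757089 9140504046/3022757089 10631659428/3022757089; 5165492778/3022757089 10631659428/3022757089 14150922831/3022757089]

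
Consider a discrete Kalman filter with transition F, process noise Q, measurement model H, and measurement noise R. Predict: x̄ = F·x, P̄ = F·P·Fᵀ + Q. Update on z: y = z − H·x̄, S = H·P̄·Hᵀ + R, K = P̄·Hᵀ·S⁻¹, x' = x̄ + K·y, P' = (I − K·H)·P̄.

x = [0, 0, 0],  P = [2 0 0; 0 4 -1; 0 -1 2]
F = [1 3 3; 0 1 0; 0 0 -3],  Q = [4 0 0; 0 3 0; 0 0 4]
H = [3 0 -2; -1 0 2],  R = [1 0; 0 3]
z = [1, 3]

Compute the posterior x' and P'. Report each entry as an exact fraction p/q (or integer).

x̄ = F·x = [0, 0, 0]
P̄ = F·P·Fᵀ + Q = [42 9 -9; 9 7 3; -9 3 22]
y = z − H·x̄ = [1, 3]
S = H·P̄·Hᵀ + R = [575 -286; -286 169]
K = P̄·Hᵀ·S⁻¹ = [552/1183 6684/15379; 207/1183 4281/15379; 243/1183 10169/15379]
x' = x̄ + K·y = [27228/15379, 15534/15379, 33666/15379]
P' = (I − K·H)·P̄ = [13614/15379 7767/15379 16833/15379; 7767/15379 63985/15379 10305/15379; 16833/15379 10305/15379 23670/15379]

x' = [27228/15379, 15534/15379, 33666/15379]
P' = [13614/15379 7767/15379 16833/15379; 7767/15379 63985/15379 10305/15379; 16833/15379 10305/15379 23670/15379]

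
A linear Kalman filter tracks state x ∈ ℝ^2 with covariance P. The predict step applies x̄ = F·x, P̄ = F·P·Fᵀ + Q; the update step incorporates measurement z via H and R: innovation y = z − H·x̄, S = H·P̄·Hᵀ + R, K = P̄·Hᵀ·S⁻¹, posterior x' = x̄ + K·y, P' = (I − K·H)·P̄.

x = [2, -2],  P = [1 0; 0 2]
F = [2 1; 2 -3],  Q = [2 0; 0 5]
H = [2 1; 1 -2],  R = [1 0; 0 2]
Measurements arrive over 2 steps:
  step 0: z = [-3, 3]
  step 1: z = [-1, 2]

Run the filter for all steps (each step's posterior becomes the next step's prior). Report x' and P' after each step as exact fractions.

step 0: x' = [-737/1382, -4609/2764], P' = [161/691 -107/1382; -107/1382 981/2764]
step 1: x' = [-284718/1157389, -1753093/2314778], P' = [256206/1157389 -82170/1157389; -82170/1157389 799517/2314778]

step 0: x̄ = F·x = [2, 10]
step 0: P̄ = F·P·Fᵀ + Q = [8 -2; -2 27]
step 0: y = z − H·x̄ = [-17, 21]
step 0: S = H·P̄·Hᵀ + R = [52 -32; -32 126]
step 0: K = P̄·Hᵀ·S⁻¹ = [537/1382 134/691; 553/2764 -272/691]
step 0: x' = x̄ + K·y = [-737/1382, -4609/2764]
step 0: P' = (I − K·H)·P̄ = [161/691 -107/1382; -107/1382 981/2764]
step 1: x̄ = F·x = [-7557/2764, 10879/2764]
step 1: P̄ = F·P·Fᵀ + Q = [8229/2764 489/2764; 489/2764 27793/2764]
step 1: y = z − H·x̄ = [1471/2764, 34843/2764]
step 1: S = H·P̄·Hᵀ + R = [65429/2764 -40595/2764; -40595/2764 122973/2764]
step 1: K = P̄·Hᵀ·S⁻¹ = [430242/1157389 210273/1157389; 470837/2314778 -881687/2314778]
step 1: x' = x̄ + K·y = [-284718/1157389, -1753093/2314778]
step 1: P' = (I − K·H)·P̄ = [256206/1157389 -82170/1157389; -82170/1157389 799517/2314778]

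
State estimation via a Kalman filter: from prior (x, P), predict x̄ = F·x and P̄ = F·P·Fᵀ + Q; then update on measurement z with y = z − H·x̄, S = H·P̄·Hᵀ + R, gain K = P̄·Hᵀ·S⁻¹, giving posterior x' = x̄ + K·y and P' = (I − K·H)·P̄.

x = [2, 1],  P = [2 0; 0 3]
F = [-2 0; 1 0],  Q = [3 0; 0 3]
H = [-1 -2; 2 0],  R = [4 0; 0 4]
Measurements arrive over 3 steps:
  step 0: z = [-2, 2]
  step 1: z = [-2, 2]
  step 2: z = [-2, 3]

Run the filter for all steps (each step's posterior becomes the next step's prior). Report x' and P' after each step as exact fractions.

step 0: x' = [130/219, 136/219], P' = [200/219 -94/219; -94/219 215/219]
step 1: x' = [22086/29873, 15000/29873], P' = [25712/29873 -11542/29873; -11542/29873 28283/29873]
step 2: x' = [4421994/3955603, 1389135/3955603], P' = [3388016/3955603 -1514770/3955603; -1514770/3955603 3734009/3955603]

step 0: x̄ = F·x = [-4, 2]
step 0: P̄ = F·P·Fᵀ + Q = [11 -4; -4 5]
step 0: y = z − H·x̄ = [-2, 10]
step 0: S = H·P̄·Hᵀ + R = [19 -6; -6 48]
step 0: K = P̄·Hᵀ·S⁻¹ = [-1/73 100/219; -28/73 -47/219]
step 0: x' = x̄ + K·y = [130/219, 136/219]
step 0: P' = (I − K·H)·P̄ = [200/219 -94/219; -94/219 215/219]
step 1: x̄ = F·x = [-260/219, 130/219]
step 1: P̄ = F·P·Fᵀ + Q = [1457/219 -400/219; -400/219 857/219]
step 1: y = z − H·x̄ = [-2, 958/219]
step 1: S = H·P̄·Hᵀ + R = [19 -6; -6 6704/219]
step 1: K = P̄·Hᵀ·S⁻¹ = [-657/29873 12856/29873; -11256/29873 -5771/29873]
step 1: x' = x̄ + K·y = [22086/29873, 15000/29873]
step 1: P' = (I − K·H)·P̄ = [25712/29873 -11542/29873; -11542/29873 28283/29873]
step 2: x̄ = F·x = [-44172/29873, 22086/29873]
step 2: P̄ = F·P·Fᵀ + Q = [192467/29873 -51424/29873; -51424/29873 115331/29873]
step 2: y = z − H·x̄ = [-2, 177963/29873]
step 2: S = H·P̄·Hᵀ + R = [19 -6; -6 889360/29873]
step 2: K = P̄·Hᵀ·S⁻¹ = [-89619/3955603 1694008/3955603; -1488312/3955603 -757385/3955603]
step 2: x' = x̄ + K·y = [4421994/3955603, 1389135/3955603]
step 2: P' = (I − K·H)·P̄ = [3388016/3955603 -1514770/3955603; -1514770/3955603 3734009/3955603]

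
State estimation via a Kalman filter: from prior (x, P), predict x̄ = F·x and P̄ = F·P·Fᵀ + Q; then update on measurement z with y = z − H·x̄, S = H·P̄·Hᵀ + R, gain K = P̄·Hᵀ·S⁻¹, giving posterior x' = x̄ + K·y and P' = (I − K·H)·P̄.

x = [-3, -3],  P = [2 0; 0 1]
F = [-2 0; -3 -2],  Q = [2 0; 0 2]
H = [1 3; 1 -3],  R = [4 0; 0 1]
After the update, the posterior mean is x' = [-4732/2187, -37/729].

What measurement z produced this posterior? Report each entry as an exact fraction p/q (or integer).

z = [-3, -2]

x̄ = F·x = [6, 15]
P̄ = F·P·Fᵀ + Q = [10 12; 12 24]
S = H·P̄·Hᵀ + R = [302 -206; -206 155]
K = P̄·Hᵀ·S⁻¹ = [887/2187 812/2187; 110/729 -136/729]
x' − x̄ = [-17854/2187, -10972/729] = K·y
y = (KᵀK)⁻¹·Kᵀ·(x' − x̄) = [-54, 37]
z = y + H·x̄ = [-54, 37] + [51, -39] = [-3, -2]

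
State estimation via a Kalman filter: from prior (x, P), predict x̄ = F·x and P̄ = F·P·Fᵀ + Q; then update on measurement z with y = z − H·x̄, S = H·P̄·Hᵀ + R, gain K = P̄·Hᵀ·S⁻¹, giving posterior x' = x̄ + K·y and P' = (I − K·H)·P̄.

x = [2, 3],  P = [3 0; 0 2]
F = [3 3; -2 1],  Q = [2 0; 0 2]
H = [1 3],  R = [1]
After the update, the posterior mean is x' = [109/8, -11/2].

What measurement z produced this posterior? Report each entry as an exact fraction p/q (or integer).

x̄ = F·x = [15, -1]
P̄ = F·P·Fᵀ + Q = [47 -12; -12 16]
S = H·P̄·Hᵀ + R = [120]
K = P̄·Hᵀ·S⁻¹ = [11/120; 3/10]
x' − x̄ = [-11/8, -9/2] = K·y
y = (KᵀK)⁻¹·Kᵀ·(x' − x̄) = [-15]
z = y + H·x̄ = [-15] + [12] = [-3]

z = [-3]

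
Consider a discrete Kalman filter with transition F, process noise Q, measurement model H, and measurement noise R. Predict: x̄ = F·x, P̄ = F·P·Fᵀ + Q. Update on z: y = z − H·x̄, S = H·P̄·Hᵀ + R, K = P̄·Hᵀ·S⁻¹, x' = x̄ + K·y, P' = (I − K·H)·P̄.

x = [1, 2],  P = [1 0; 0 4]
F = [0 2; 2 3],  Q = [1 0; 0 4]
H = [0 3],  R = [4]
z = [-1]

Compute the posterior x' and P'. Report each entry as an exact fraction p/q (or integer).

x' = [-1/2, -1/4]
P' = [101/25 6/25; 6/25 11/25]

x̄ = F·x = [4, 8]
P̄ = F·P·Fᵀ + Q = [17 24; 24 44]
y = z − H·x̄ = [-25]
S = H·P̄·Hᵀ + R = [400]
K = P̄·Hᵀ·S⁻¹ = [9/50; 33/100]
x' = x̄ + K·y = [-1/2, -1/4]
P' = (I − K·H)·P̄ = [101/25 6/25; 6/25 11/25]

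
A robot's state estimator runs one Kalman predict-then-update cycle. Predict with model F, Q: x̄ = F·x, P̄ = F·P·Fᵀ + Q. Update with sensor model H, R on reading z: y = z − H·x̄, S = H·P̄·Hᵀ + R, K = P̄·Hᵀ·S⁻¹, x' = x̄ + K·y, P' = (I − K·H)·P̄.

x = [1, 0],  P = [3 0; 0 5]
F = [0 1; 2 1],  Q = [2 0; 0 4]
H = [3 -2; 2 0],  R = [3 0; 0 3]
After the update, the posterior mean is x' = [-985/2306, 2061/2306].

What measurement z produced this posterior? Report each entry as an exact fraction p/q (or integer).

x̄ = F·x = [0, 2]
P̄ = F·P·Fᵀ + Q = [7 5; 5 21]
S = H·P̄·Hᵀ + R = [90 22; 22 31]
K = P̄·Hᵀ·S⁻¹ = [33/2306 509/1153; -1057/2306 747/1153]
x' − x̄ = [-985/2306, -2551/2306] = K·y
y = (KᵀK)⁻¹·Kᵀ·(x' − x̄) = [1, -1]
z = y + H·x̄ = [1, -1] + [-4, 0] = [-3, -1]

z = [-3, -1]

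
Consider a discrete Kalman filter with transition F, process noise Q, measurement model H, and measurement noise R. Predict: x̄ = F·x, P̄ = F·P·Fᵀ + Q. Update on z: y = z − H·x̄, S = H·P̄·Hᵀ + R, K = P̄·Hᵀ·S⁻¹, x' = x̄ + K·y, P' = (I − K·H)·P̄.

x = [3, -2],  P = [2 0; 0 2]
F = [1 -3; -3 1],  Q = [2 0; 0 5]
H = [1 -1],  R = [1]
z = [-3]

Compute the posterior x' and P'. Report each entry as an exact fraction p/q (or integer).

x̄ = F·x = [9, -11]
P̄ = F·P·Fᵀ + Q = [22 -12; -12 25]
y = z − H·x̄ = [-23]
S = H·P̄·Hᵀ + R = [72]
K = P̄·Hᵀ·S⁻¹ = [17/36; -37/72]
x' = x̄ + K·y = [-67/36, 59/72]
P' = (I − K·H)·P̄ = [107/18 197/36; 197/36 431/72]

x' = [-67/36, 59/72]
P' = [107/18 197/36; 197/36 431/72]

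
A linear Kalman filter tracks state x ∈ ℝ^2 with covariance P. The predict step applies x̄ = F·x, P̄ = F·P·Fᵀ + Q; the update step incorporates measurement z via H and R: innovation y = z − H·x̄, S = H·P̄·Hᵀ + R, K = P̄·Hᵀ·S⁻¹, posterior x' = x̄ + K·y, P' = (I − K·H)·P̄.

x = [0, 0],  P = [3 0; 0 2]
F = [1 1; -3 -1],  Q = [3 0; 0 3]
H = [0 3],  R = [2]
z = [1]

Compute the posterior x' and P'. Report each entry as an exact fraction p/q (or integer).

x' = [-33/290, 48/145]
P' = [1231/290 -11/145; -11/145 32/145]

x̄ = F·x = [0, 0]
P̄ = F·P·Fᵀ + Q = [8 -11; -11 32]
y = z − H·x̄ = [1]
S = H·P̄·Hᵀ + R = [290]
K = P̄·Hᵀ·S⁻¹ = [-33/290; 48/145]
x' = x̄ + K·y = [-33/290, 48/145]
P' = (I − K·H)·P̄ = [1231/290 -11/145; -11/145 32/145]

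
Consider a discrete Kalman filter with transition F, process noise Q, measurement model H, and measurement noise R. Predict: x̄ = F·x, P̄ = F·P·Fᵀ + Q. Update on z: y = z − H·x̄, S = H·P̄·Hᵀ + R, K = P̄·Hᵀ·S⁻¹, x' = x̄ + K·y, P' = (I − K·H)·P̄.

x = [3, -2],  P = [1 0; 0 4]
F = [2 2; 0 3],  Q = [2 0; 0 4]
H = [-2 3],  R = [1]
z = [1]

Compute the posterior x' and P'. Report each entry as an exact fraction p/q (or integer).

x' = [6, 30/7]
P' = [394/23 264/23; 264/23 1256/161]

x̄ = F·x = [2, -6]
P̄ = F·P·Fᵀ + Q = [22 24; 24 40]
y = z − H·x̄ = [23]
S = H·P̄·Hᵀ + R = [161]
K = P̄·Hᵀ·S⁻¹ = [4/23; 72/161]
x' = x̄ + K·y = [6, 30/7]
P' = (I − K·H)·P̄ = [394/23 264/23; 264/23 1256/161]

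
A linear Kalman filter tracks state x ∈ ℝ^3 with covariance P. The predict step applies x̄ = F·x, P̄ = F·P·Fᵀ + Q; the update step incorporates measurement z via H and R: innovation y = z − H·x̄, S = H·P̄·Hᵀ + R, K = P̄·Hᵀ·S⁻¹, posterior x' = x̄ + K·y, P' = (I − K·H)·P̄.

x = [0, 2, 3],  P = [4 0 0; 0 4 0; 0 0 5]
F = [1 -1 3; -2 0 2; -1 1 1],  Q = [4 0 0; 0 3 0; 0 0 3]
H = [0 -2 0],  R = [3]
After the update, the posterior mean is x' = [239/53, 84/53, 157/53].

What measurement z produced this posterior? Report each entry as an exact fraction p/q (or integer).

x̄ = F·x = [7, 6, 5]
P̄ = F·P·Fᵀ + Q = [57 22 7; 22 39 18; 7 18 16]
S = H·P̄·Hᵀ + R = [159]
K = P̄·Hᵀ·S⁻¹ = [-44/159; -26/53; -12/53]
x' − x̄ = [-132/53, -234/53, -108/53] = K·y
y = (KᵀK)⁻¹·Kᵀ·(x' − x̄) = [9]
z = y + H·x̄ = [9] + [-12] = [-3]

z = [-3]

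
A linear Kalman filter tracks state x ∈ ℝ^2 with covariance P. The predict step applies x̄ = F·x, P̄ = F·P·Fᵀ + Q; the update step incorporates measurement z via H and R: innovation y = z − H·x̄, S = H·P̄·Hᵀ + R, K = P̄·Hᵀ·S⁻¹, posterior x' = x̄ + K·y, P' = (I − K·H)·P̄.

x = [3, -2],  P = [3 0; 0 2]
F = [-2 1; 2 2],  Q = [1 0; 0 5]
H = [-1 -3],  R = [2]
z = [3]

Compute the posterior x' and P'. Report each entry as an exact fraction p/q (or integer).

x' = [-1543/194, 321/194]
P' = [2829/194 -949/194; -949/194 361/194]

x̄ = F·x = [-8, 2]
P̄ = F·P·Fᵀ + Q = [15 -8; -8 25]
y = z − H·x̄ = [1]
S = H·P̄·Hᵀ + R = [194]
K = P̄·Hᵀ·S⁻¹ = [9/194; -67/194]
x' = x̄ + K·y = [-1543/194, 321/194]
P' = (I − K·H)·P̄ = [2829/194 -949/194; -949/194 361/194]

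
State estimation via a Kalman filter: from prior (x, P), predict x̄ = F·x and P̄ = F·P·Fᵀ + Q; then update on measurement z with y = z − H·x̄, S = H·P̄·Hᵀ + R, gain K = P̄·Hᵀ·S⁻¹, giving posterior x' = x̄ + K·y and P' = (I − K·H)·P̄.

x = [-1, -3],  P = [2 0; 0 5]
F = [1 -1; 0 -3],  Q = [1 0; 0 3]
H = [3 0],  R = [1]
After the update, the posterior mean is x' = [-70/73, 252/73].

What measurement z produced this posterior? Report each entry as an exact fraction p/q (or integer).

z = [-3]

x̄ = F·x = [2, 9]
P̄ = F·P·Fᵀ + Q = [8 15; 15 48]
S = H·P̄·Hᵀ + R = [73]
K = P̄·Hᵀ·S⁻¹ = [24/73; 45/73]
x' − x̄ = [-216/73, -405/73] = K·y
y = (KᵀK)⁻¹·Kᵀ·(x' − x̄) = [-9]
z = y + H·x̄ = [-9] + [6] = [-3]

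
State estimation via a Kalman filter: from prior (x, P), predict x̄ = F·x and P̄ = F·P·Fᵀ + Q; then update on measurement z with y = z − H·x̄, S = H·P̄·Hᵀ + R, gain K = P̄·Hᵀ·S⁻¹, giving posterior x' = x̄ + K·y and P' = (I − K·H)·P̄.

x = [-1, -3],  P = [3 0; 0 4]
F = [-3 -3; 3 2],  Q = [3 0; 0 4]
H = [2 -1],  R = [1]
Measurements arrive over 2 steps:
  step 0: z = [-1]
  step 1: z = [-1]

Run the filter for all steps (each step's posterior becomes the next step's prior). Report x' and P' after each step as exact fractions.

step 0: x' = [-5/86, 211/258], P' = [189/172 317/172; 317/172 2051/516]
step 1: x' = [-153027/322907, 19443/322907], P' = [289806/322907 463482/322907; 463482/322907 1017095/322907]

step 0: x̄ = F·x = [12, -9]
step 0: P̄ = F·P·Fᵀ + Q = [66 -51; -51 47]
step 0: y = z − H·x̄ = [-34]
step 0: S = H·P̄·Hᵀ + R = [516]
step 0: K = P̄·Hᵀ·S⁻¹ = [61/172; -149/516]
step 0: x' = x̄ + K·y = [-5/86, 211/258]
step 0: P' = (I − K·H)·P̄ = [189/172 317/172; 317/172 2051/516]
step 1: x̄ = F·x = [-98/43, 377/258]
step 1: P̄ = F·P·Fᵀ + Q = [3519/43 -5279/86; -5279/86 26783/516]
step 1: y = z − H·x̄ = [1295/258]
step 1: S = H·P̄·Hᵀ + R = [322907/516]
step 1: K = P̄·Hᵀ·S⁻¹ = [116130/322907; -90131/322907]
step 1: x' = x̄ + K·y = [-153027/322907, 19443/322907]
step 1: P' = (I − K·H)·P̄ = [289806/322907 463482/322907; 463482/322907 1017095/322907]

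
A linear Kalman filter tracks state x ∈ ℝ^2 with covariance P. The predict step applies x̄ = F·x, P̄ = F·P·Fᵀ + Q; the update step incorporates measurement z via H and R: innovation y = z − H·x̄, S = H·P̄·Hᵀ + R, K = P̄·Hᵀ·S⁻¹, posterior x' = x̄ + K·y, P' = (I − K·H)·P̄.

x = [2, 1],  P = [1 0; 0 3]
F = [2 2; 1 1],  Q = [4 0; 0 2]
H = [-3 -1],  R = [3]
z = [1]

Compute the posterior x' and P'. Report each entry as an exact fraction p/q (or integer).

x' = [-74/237, 17/79]
P' = [116/237 -48/79; -48/79 174/79]

x̄ = F·x = [6, 3]
P̄ = F·P·Fᵀ + Q = [20 8; 8 6]
y = z − H·x̄ = [22]
S = H·P̄·Hᵀ + R = [237]
K = P̄·Hᵀ·S⁻¹ = [-68/237; -10/79]
x' = x̄ + K·y = [-74/237, 17/79]
P' = (I − K·H)·P̄ = [116/237 -48/79; -48/79 174/79]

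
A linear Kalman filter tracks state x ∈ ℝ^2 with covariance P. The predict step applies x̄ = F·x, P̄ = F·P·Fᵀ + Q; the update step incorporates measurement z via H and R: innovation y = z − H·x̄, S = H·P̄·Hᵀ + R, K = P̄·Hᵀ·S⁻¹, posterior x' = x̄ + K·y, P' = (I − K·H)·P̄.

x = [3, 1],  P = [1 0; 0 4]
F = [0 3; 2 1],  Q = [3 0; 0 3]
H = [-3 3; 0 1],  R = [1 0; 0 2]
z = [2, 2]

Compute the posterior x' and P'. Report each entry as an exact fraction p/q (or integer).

x̄ = F·x = [3, 7]
P̄ = F·P·Fᵀ + Q = [39 12; 12 11]
y = z − H·x̄ = [-10, -5]
S = H·P̄·Hᵀ + R = [235 -3; -3 13]
K = P̄·Hᵀ·S⁻¹ = [-1017/3046 2577/3046; -3/1523 1288/1523]
x' = x̄ + K·y = [6423/3046, 4251/1523]
P' = (I − K·H)·P̄ = [5493/3046 2577/1523; 2577/1523 2576/1523]

x' = [6423/3046, 4251/1523]
P' = [5493/3046 2577/1523; 2577/1523 2576/1523]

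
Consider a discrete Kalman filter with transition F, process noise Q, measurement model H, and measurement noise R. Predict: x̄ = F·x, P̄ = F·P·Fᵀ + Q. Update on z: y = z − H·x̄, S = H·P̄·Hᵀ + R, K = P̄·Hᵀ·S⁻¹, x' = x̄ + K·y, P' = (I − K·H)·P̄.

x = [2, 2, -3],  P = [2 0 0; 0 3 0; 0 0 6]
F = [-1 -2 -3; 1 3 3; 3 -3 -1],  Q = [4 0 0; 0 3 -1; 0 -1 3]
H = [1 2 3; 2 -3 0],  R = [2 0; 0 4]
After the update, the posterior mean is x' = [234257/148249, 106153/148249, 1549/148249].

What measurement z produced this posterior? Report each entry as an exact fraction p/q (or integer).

z = [3, 1]

x̄ = F·x = [3, -1, 3]
P̄ = F·P·Fᵀ + Q = [72 -74 30; -74 86 -40; 30 -40 54]
S = H·P̄·Hᵀ + R = [308 94; 94 1954]
K = P̄·Hᵀ·S⁻¹ = [-1762/148249 27853/148249; -1206/148249 -30745/148249; 50482/148249 11228/148249]
x' − x̄ = [-210490/148249, 254402/148249, -443198/148249] = K·y
y = (KᵀK)⁻¹·Kᵀ·(x' − x̄) = [-7, -8]
z = y + H·x̄ = [-7, -8] + [10, 9] = [3, 1]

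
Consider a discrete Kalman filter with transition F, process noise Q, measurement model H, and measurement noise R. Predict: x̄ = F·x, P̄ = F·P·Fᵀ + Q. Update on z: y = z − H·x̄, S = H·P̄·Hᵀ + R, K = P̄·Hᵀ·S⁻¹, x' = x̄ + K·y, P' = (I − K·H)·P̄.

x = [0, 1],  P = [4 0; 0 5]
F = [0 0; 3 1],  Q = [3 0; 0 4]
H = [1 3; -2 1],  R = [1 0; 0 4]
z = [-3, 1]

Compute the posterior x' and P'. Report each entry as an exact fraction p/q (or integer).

x̄ = F·x = [0, 1]
P̄ = F·P·Fᵀ + Q = [3 0; 0 45]
y = z − H·x̄ = [-6, 0]
S = H·P̄·Hᵀ + R = [409 129; 129 61]
K = P̄·Hᵀ·S⁻¹ = [957/8308 -2841/8308; 1215/4154 495/4154]
x' = x̄ + K·y = [-2871/4154, -1568/2077]
P' = (I − K·H)·P̄ = [5007/8308 -675/4154; -675/4154 315/2077]

x' = [-2871/4154, -1568/2077]
P' = [5007/8308 -675/4154; -675/4154 315/2077]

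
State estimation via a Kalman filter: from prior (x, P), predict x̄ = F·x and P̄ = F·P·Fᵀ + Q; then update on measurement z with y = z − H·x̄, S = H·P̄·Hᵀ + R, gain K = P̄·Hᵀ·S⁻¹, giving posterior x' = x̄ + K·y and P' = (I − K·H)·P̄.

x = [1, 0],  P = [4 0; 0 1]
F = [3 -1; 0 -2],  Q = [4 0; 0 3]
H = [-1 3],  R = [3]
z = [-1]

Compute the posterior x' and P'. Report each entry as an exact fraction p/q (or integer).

x̄ = F·x = [3, 0]
P̄ = F·P·Fᵀ + Q = [41 2; 2 7]
y = z − H·x̄ = [2]
S = H·P̄·Hᵀ + R = [95]
K = P̄·Hᵀ·S⁻¹ = [-7/19; 1/5]
x' = x̄ + K·y = [43/19, 2/5]
P' = (I − K·H)·P̄ = [534/19 9; 9 16/5]

x' = [43/19, 2/5]
P' = [534/19 9; 9 16/5]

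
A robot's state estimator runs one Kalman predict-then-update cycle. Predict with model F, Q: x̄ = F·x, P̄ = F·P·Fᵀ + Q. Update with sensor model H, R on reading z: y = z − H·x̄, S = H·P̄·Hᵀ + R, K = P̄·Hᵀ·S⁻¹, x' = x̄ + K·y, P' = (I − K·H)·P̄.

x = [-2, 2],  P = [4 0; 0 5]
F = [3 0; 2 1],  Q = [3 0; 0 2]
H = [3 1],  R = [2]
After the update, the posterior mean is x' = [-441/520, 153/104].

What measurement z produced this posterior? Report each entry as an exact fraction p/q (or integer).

z = [-1]

x̄ = F·x = [-6, -2]
P̄ = F·P·Fᵀ + Q = [39 24; 24 23]
S = H·P̄·Hᵀ + R = [520]
K = P̄·Hᵀ·S⁻¹ = [141/520; 19/104]
x' − x̄ = [2679/520, 361/104] = K·y
y = (KᵀK)⁻¹·Kᵀ·(x' − x̄) = [19]
z = y + H·x̄ = [19] + [-20] = [-1]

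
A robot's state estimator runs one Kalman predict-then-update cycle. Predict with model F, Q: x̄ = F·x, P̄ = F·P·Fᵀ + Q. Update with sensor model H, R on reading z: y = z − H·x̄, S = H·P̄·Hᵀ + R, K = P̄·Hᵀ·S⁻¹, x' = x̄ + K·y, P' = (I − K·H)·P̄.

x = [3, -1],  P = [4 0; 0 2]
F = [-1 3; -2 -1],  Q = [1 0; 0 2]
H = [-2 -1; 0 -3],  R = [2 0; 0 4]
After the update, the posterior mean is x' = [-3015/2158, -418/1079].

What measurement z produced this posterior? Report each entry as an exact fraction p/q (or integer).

x̄ = F·x = [-6, -5]
P̄ = F·P·Fᵀ + Q = [23 2; 2 20]
S = H·P̄·Hᵀ + R = [122 72; 72 184]
K = P̄·Hᵀ·S⁻¹ = [-525/1079 681/4316; -6/1079 -699/2158]
x' − x̄ = [9933/2158, 4977/1079] = K·y
y = (KᵀK)⁻¹·Kᵀ·(x' − x̄) = [-14, -14]
z = y + H·x̄ = [-14, -14] + [17, 15] = [3, 1]

z = [3, 1]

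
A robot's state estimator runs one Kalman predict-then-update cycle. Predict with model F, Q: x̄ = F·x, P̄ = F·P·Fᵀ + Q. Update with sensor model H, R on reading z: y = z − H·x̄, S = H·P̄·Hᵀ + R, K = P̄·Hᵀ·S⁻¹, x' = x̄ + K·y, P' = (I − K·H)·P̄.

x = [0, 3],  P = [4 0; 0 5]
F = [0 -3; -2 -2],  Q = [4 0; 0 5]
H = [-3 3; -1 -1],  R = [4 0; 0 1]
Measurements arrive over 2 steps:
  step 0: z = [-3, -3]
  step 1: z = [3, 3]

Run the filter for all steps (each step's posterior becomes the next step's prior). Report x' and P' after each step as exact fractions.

step 0: x' = [39177/20399, 19698/20399], P' = [14613/40798 5665/40798; 5665/40798 14581/40798]
step 1: x' = [-182602419/89621683, -105993216/89621683], P' = [30820089/89621683 11886829/89621683; 11886829/89621683 31106749/89621683]

step 0: x̄ = F·x = [-9, -6]
step 0: P̄ = F·P·Fᵀ + Q = [49 30; 30 41]
step 0: y = z − H·x̄ = [-12, -18]
step 0: S = H·P̄·Hᵀ + R = [274 24; 24 151]
step 0: K = P̄·Hᵀ·S⁻¹ = [-6711/40798 -10139/20399; 6687/40798 -10123/20399]
step 0: x' = x̄ + K·y = [39177/20399, 19698/20399]
step 0: P' = (I − K·H)·P̄ = [14613/40798 5665/40798; 5665/40798 14581/40798]
step 1: x̄ = F·x = [-59094/20399, -117750/20399]
step 1: P̄ = F·P·Fᵀ + Q = [294421/40798 60738/20399; 60738/20399 183043/20399]
step 1: y = z − H·x̄ = [237165/20399, -115647/20399]
step 1: S = H·P̄·Hᵀ + R = [3921187/40798 -214995/40798; -214995/40798 944257/40798]
step 1: K = P̄·Hᵀ·S⁻¹ = [-14199945/89621683 -42706918/89621683; 14414940/89621683 -42993578/89621683]
step 1: x' = x̄ + K·y = [-182602419/89621683, -105993216/89621683]
step 1: P' = (I − K·H)·P̄ = [30820089/89621683 11886829/89621683; 11886829/89621683 31106749/89621683]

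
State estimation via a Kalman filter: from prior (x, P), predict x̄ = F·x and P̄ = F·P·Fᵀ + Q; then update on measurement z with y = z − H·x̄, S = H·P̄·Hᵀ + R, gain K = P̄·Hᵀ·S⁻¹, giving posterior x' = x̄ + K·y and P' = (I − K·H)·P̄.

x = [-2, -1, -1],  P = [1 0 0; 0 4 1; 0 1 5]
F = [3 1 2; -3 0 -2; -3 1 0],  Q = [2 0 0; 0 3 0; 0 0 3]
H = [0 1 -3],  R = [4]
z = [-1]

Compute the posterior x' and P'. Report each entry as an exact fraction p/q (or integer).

x̄ = F·x = [-9, 8, 5]
P̄ = F·P·Fᵀ + Q = [39 -31 -3; -31 32 7; -3 7 16]
y = z − H·x̄ = [6]
S = H·P̄·Hᵀ + R = [138]
K = P̄·Hᵀ·S⁻¹ = [-11/69; 11/138; -41/138]
x' = x̄ + K·y = [-229/23, 195/23, 74/23]
P' = (I − K·H)·P̄ = [2449/69 -2018/69 -658/69; -2018/69 4295/138 1417/138; -658/69 1417/138 527/138]

x' = [-229/23, 195/23, 74/23]
P' = [2449/69 -2018/69 -658/69; -2018/69 4295/138 1417/138; -658/69 1417/138 527/138]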